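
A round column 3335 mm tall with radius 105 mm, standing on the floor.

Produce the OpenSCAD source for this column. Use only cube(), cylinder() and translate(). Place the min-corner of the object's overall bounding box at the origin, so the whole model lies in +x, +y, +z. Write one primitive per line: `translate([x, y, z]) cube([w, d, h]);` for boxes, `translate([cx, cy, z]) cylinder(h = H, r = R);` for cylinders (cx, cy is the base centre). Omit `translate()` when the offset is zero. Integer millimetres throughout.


translate([105, 105, 0]) cylinder(h = 3335, r = 105);


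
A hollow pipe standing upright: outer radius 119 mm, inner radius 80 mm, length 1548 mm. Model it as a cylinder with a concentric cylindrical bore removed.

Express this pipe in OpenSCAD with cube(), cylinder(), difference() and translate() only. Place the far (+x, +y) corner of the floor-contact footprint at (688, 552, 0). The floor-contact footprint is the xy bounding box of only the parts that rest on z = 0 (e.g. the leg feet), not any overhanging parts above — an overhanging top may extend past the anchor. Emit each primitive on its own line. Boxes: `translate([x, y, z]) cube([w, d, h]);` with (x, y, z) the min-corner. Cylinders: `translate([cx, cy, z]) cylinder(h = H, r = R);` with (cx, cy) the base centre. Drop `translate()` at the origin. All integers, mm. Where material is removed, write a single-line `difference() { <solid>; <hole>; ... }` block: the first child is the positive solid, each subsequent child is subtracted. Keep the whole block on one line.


difference() { translate([569, 433, 0]) cylinder(h = 1548, r = 119); translate([569, 433, 0]) cylinder(h = 1548, r = 80); }


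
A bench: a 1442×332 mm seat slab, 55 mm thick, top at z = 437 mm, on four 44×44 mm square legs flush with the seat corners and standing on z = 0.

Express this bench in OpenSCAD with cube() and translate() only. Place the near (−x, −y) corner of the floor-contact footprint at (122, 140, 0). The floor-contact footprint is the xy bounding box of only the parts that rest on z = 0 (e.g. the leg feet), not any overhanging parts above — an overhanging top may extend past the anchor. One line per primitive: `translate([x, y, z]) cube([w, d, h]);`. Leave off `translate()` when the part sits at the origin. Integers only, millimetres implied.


// leg_h = 437 − 55 = 382
translate([122, 140, 382]) cube([1442, 332, 55]);
translate([122, 140, 0]) cube([44, 44, 382]);
translate([122, 428, 0]) cube([44, 44, 382]);
translate([1520, 140, 0]) cube([44, 44, 382]);
translate([1520, 428, 0]) cube([44, 44, 382]);


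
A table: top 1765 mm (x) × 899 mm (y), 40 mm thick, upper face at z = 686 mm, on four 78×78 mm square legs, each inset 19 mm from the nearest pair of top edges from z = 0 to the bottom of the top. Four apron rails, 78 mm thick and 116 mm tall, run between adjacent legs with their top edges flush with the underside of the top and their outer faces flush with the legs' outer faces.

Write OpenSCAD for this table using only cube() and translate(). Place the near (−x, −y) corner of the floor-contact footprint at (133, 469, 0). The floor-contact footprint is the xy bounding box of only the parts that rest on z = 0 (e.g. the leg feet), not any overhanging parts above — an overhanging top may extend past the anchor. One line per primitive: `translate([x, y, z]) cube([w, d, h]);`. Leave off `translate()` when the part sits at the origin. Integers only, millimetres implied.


translate([114, 450, 646]) cube([1765, 899, 40]);
translate([133, 469, 0]) cube([78, 78, 646]);
translate([1782, 469, 0]) cube([78, 78, 646]);
translate([133, 1252, 0]) cube([78, 78, 646]);
translate([1782, 1252, 0]) cube([78, 78, 646]);
translate([211, 469, 530]) cube([1571, 78, 116]);
translate([211, 1252, 530]) cube([1571, 78, 116]);
translate([133, 547, 530]) cube([78, 705, 116]);
translate([1782, 547, 530]) cube([78, 705, 116]);


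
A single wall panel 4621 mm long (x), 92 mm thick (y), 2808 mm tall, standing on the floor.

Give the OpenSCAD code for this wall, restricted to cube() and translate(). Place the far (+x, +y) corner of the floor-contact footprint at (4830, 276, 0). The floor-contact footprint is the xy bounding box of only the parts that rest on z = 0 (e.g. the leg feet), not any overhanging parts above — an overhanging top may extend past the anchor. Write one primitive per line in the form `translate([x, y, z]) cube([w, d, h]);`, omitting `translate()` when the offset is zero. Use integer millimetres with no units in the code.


translate([209, 184, 0]) cube([4621, 92, 2808]);


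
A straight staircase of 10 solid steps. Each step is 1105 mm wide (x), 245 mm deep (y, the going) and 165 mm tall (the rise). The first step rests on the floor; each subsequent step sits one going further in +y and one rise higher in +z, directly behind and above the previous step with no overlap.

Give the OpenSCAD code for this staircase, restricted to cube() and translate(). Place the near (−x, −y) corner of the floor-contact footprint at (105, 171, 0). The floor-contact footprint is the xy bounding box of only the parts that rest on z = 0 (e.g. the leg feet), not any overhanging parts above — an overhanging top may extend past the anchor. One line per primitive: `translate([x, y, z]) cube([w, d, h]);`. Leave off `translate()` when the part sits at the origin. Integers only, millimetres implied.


translate([105, 171, 0]) cube([1105, 245, 165]);
translate([105, 416, 165]) cube([1105, 245, 165]);
translate([105, 661, 330]) cube([1105, 245, 165]);
translate([105, 906, 495]) cube([1105, 245, 165]);
translate([105, 1151, 660]) cube([1105, 245, 165]);
translate([105, 1396, 825]) cube([1105, 245, 165]);
translate([105, 1641, 990]) cube([1105, 245, 165]);
translate([105, 1886, 1155]) cube([1105, 245, 165]);
translate([105, 2131, 1320]) cube([1105, 245, 165]);
translate([105, 2376, 1485]) cube([1105, 245, 165]);


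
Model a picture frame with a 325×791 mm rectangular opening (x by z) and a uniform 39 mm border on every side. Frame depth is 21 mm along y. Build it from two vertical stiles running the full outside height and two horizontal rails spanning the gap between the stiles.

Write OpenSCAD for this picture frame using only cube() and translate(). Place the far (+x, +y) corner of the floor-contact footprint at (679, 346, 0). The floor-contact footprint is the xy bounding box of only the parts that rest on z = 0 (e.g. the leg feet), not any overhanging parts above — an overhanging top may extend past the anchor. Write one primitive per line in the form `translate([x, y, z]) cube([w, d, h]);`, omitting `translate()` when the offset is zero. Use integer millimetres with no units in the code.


translate([276, 325, 0]) cube([39, 21, 869]);
translate([640, 325, 0]) cube([39, 21, 869]);
translate([315, 325, 0]) cube([325, 21, 39]);
translate([315, 325, 830]) cube([325, 21, 39]);


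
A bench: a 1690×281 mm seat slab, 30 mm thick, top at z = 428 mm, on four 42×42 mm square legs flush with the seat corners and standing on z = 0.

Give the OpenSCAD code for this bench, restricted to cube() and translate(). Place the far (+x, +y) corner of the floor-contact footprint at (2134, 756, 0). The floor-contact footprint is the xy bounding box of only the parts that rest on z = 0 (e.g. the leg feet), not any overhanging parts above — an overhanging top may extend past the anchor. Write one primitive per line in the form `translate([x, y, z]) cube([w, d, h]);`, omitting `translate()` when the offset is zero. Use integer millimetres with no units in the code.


// leg_h = 428 − 30 = 398
translate([444, 475, 398]) cube([1690, 281, 30]);
translate([444, 475, 0]) cube([42, 42, 398]);
translate([444, 714, 0]) cube([42, 42, 398]);
translate([2092, 475, 0]) cube([42, 42, 398]);
translate([2092, 714, 0]) cube([42, 42, 398]);


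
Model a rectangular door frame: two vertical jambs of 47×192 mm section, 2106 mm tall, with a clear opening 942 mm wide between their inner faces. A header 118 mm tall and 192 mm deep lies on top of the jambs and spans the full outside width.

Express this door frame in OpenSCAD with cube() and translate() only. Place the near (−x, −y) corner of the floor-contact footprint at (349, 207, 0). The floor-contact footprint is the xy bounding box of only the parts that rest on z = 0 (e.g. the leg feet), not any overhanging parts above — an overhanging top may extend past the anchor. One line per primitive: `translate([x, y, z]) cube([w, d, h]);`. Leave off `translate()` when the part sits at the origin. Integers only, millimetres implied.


translate([349, 207, 0]) cube([47, 192, 2106]);
translate([1338, 207, 0]) cube([47, 192, 2106]);
translate([349, 207, 2106]) cube([1036, 192, 118]);


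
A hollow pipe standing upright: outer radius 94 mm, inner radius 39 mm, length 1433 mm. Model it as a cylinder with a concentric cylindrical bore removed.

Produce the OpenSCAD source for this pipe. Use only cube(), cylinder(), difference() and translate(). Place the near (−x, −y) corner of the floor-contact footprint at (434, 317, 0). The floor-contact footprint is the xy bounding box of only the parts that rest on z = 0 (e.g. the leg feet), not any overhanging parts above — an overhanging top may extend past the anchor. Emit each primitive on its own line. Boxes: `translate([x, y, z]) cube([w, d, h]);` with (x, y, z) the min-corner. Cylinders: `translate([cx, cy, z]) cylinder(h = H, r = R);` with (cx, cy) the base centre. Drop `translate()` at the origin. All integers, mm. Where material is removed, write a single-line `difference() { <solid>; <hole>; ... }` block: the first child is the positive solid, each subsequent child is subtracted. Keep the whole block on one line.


difference() { translate([528, 411, 0]) cylinder(h = 1433, r = 94); translate([528, 411, 0]) cylinder(h = 1433, r = 39); }


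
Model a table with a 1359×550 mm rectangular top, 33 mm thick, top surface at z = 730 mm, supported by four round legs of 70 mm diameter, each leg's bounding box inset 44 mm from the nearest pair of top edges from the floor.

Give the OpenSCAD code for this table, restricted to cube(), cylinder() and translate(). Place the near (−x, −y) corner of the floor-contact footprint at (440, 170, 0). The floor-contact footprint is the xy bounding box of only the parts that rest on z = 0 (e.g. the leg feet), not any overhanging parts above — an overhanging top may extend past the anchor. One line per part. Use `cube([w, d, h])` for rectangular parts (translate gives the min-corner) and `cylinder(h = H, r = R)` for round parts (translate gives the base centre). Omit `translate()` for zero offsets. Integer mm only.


// leg_h = 730 - 33 = 697
translate([396, 126, 697]) cube([1359, 550, 33]);
translate([475, 205, 0]) cylinder(h = 697, r = 35);
translate([1676, 205, 0]) cylinder(h = 697, r = 35);
translate([475, 597, 0]) cylinder(h = 697, r = 35);
translate([1676, 597, 0]) cylinder(h = 697, r = 35);


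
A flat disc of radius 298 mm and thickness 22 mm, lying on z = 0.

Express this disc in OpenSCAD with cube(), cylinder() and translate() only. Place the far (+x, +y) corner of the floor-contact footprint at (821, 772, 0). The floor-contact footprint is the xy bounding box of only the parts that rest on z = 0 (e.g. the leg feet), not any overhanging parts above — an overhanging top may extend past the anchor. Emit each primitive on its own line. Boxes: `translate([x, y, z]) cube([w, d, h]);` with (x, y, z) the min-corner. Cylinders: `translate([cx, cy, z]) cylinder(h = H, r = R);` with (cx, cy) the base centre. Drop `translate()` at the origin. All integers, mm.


translate([523, 474, 0]) cylinder(h = 22, r = 298);


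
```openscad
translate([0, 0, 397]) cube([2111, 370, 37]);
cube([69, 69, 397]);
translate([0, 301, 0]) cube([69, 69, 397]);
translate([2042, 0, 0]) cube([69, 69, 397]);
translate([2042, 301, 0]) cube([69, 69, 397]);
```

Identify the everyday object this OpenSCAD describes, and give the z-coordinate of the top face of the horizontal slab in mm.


A bench. The seat-top height is 434 mm.

A long slab on four corner posts — a bench. The slab sits at z = 397 with thickness 37, so the top is 397 + 37 = 434 mm.


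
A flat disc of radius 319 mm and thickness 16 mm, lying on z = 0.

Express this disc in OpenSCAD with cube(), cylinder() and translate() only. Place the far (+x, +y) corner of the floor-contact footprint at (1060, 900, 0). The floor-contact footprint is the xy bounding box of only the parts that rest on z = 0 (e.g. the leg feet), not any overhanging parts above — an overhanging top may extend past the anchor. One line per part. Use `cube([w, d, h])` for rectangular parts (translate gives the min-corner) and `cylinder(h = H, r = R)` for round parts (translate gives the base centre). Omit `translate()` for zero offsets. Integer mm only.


translate([741, 581, 0]) cylinder(h = 16, r = 319);


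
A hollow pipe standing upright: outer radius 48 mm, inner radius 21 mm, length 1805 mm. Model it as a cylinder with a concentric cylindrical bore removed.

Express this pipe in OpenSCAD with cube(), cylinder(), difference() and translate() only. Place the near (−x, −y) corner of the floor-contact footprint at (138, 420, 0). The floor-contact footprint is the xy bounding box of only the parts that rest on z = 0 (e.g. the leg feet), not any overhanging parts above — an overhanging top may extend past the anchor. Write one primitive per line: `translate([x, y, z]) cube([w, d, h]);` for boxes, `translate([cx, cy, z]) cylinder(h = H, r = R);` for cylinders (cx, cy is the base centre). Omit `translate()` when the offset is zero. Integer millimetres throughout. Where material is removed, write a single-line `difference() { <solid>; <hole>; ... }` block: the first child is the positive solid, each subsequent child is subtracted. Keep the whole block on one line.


difference() { translate([186, 468, 0]) cylinder(h = 1805, r = 48); translate([186, 468, 0]) cylinder(h = 1805, r = 21); }


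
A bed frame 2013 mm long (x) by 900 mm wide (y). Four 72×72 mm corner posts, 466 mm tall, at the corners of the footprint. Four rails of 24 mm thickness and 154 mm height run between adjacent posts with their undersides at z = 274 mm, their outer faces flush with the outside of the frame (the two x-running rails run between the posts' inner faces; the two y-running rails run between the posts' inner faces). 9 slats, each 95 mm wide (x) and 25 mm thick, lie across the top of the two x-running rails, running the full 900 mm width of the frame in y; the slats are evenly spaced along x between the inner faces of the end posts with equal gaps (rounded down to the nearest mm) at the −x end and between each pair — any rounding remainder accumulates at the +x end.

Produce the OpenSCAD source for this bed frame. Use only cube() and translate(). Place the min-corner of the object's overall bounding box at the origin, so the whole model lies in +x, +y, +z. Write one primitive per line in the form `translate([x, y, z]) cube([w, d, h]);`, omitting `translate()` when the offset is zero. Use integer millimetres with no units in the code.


cube([72, 72, 466]);
translate([0, 828, 0]) cube([72, 72, 466]);
translate([1941, 0, 0]) cube([72, 72, 466]);
translate([1941, 828, 0]) cube([72, 72, 466]);
translate([72, 0, 274]) cube([1869, 24, 154]);
translate([72, 876, 274]) cube([1869, 24, 154]);
translate([0, 72, 274]) cube([24, 756, 154]);
translate([1989, 72, 274]) cube([24, 756, 154]);
translate([173, 0, 428]) cube([95, 900, 25]);
translate([369, 0, 428]) cube([95, 900, 25]);
translate([565, 0, 428]) cube([95, 900, 25]);
translate([761, 0, 428]) cube([95, 900, 25]);
translate([957, 0, 428]) cube([95, 900, 25]);
translate([1153, 0, 428]) cube([95, 900, 25]);
translate([1349, 0, 428]) cube([95, 900, 25]);
translate([1545, 0, 428]) cube([95, 900, 25]);
translate([1741, 0, 428]) cube([95, 900, 25]);


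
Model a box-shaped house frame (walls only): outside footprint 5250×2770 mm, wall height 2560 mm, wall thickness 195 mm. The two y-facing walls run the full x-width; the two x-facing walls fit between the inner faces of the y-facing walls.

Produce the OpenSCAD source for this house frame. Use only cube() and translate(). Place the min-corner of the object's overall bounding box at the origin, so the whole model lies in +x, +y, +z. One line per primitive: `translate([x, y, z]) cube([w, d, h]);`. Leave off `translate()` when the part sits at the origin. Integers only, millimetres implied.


cube([5250, 195, 2560]);
translate([0, 2575, 0]) cube([5250, 195, 2560]);
translate([0, 195, 0]) cube([195, 2380, 2560]);
translate([5055, 195, 0]) cube([195, 2380, 2560]);


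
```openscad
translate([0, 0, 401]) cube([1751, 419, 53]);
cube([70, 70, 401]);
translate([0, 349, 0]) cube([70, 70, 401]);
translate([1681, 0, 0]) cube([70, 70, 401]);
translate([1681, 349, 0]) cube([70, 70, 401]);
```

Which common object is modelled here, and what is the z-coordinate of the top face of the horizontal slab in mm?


A bench. The seat-top height is 454 mm.

A long slab on four corner posts — a bench. The slab sits at z = 401 with thickness 53, so the top is 401 + 53 = 454 mm.


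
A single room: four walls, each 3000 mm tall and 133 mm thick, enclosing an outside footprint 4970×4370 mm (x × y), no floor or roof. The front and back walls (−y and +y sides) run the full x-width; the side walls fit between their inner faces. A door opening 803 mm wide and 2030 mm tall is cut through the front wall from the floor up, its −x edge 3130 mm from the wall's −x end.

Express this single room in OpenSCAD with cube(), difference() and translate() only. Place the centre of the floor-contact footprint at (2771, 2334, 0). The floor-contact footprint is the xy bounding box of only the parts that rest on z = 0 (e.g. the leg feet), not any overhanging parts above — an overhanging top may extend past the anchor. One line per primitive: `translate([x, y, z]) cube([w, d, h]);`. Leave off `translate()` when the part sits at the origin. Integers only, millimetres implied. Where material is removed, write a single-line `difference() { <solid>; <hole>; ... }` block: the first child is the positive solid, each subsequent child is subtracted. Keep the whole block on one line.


difference() { translate([286, 149, 0]) cube([4970, 133, 3000]); translate([3416, 149, 0]) cube([803, 133, 2030]); }
translate([286, 4386, 0]) cube([4970, 133, 3000]);
translate([286, 282, 0]) cube([133, 4104, 3000]);
translate([5123, 282, 0]) cube([133, 4104, 3000]);


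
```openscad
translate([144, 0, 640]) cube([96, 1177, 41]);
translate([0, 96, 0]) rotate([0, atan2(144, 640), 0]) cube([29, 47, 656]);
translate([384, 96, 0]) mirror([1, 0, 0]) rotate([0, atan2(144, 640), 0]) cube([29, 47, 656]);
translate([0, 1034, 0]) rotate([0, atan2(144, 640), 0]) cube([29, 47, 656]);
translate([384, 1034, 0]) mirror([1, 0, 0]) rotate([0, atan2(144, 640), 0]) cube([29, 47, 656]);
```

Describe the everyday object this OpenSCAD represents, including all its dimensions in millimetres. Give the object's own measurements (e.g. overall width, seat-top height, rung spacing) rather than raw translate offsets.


A sawhorse. A 96×1177×41 mm beam (x, y, z) sits on two A-frame leg pairs. Each pair is two raked legs of 29×47 mm section (47 mm along y) splaying symmetrically in x. Each leg rises 640 mm vertically over 144 mm of horizontal reach and is 656 mm long along its own axis. Every leg's outer bottom edge rests on the floor and its outer top edge meets a bottom edge of the beam — the left legs (tilting toward +x) meet the beam's −x bottom edge, the right legs (their mirror images, tilting toward −x) meet its +x bottom edge — so the leg tops tuck under the beam, the beam's underside is 640 mm above the floor, and the feet are 384 mm apart outside-to-outside with the beam centred between them. The two leg pairs are set in 96 mm from either end of the beam.


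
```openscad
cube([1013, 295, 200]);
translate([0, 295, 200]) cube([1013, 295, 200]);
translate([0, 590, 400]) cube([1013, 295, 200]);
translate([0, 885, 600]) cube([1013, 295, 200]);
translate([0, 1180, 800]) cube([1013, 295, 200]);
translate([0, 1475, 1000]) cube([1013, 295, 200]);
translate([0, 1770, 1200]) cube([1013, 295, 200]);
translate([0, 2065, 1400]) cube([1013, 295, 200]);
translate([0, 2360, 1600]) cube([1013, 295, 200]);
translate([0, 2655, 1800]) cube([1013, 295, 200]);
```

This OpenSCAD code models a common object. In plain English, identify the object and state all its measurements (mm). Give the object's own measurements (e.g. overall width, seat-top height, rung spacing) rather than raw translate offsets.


A straight staircase of 10 solid steps. Each step is 1013 mm wide (x), 295 mm deep (y, the going) and 200 mm tall (the rise). The first step rests on the floor; each subsequent step sits one going further in +y and one rise higher in +z, directly behind and above the previous step with no overlap.


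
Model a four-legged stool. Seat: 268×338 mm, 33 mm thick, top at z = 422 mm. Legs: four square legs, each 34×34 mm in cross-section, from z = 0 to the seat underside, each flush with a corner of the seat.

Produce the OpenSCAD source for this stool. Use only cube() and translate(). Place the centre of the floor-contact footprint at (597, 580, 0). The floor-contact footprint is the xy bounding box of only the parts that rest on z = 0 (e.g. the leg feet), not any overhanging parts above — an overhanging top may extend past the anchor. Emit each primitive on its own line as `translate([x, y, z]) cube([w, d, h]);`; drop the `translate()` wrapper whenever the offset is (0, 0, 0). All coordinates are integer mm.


translate([463, 411, 389]) cube([268, 338, 33]);
translate([463, 411, 0]) cube([34, 34, 389]);
translate([697, 411, 0]) cube([34, 34, 389]);
translate([463, 715, 0]) cube([34, 34, 389]);
translate([697, 715, 0]) cube([34, 34, 389]);


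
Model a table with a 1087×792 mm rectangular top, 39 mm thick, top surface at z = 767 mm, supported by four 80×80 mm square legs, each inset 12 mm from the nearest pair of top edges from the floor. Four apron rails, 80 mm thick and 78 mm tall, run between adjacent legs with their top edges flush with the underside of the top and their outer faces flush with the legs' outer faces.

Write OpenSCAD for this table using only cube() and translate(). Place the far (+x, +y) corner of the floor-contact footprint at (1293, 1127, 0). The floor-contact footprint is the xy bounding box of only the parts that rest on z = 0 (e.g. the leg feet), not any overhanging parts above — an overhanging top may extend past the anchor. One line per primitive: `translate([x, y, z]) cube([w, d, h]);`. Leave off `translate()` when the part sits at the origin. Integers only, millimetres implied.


// leg_h = 767 - 39 = 728
// apron z = 728 - 78 = 650
translate([218, 347, 728]) cube([1087, 792, 39]);
translate([230, 359, 0]) cube([80, 80, 728]);
translate([1213, 359, 0]) cube([80, 80, 728]);
translate([230, 1047, 0]) cube([80, 80, 728]);
translate([1213, 1047, 0]) cube([80, 80, 728]);
translate([310, 359, 650]) cube([903, 80, 78]);
translate([310, 1047, 650]) cube([903, 80, 78]);
translate([230, 439, 650]) cube([80, 608, 78]);
translate([1213, 439, 650]) cube([80, 608, 78]);


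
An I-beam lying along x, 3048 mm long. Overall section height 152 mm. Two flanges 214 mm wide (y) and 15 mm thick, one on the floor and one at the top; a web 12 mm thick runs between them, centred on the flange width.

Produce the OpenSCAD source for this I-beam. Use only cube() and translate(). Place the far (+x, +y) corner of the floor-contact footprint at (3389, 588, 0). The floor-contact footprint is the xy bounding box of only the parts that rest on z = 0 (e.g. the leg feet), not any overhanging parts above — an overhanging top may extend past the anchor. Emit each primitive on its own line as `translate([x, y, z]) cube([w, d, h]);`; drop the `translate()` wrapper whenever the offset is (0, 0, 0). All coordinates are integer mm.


translate([341, 374, 0]) cube([3048, 214, 15]);
translate([341, 475, 15]) cube([3048, 12, 122]);
translate([341, 374, 137]) cube([3048, 214, 15]);


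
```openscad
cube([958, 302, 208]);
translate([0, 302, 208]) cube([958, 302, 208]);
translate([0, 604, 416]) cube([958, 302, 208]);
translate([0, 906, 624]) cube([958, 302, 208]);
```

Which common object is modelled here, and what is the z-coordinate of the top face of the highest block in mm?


A staircase. The total rise is 832 mm.

4 identical blocks, each offset up and back from the previous — a staircase. Each step is 208 mm tall and there are 4 of them, so the total rise is 4 × 208 = 832 mm.


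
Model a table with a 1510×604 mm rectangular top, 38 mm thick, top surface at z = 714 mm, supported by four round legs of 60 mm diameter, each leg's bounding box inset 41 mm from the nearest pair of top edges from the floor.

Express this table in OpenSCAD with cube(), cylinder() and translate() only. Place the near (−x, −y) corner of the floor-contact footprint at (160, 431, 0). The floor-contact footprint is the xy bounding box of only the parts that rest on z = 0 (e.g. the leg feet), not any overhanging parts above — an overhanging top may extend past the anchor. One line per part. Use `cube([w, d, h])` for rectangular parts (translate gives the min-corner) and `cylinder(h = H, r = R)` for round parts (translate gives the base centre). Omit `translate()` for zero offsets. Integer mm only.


translate([119, 390, 676]) cube([1510, 604, 38]);
translate([190, 461, 0]) cylinder(h = 676, r = 30);
translate([1558, 461, 0]) cylinder(h = 676, r = 30);
translate([190, 923, 0]) cylinder(h = 676, r = 30);
translate([1558, 923, 0]) cylinder(h = 676, r = 30);


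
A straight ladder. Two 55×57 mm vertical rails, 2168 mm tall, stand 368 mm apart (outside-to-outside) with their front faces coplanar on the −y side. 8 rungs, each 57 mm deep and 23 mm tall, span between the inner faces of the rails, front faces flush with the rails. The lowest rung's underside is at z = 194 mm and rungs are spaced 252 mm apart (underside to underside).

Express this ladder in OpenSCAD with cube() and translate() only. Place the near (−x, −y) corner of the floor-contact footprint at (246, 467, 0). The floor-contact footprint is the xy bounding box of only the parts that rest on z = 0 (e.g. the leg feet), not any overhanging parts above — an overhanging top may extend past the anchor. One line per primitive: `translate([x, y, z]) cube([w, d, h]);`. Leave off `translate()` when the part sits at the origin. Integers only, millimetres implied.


// rung span = 368 - 2*55 = 258
// rung[k] z = 194 + k*252
translate([246, 467, 0]) cube([55, 57, 2168]);
translate([559, 467, 0]) cube([55, 57, 2168]);
translate([301, 467, 194]) cube([258, 57, 23]);
translate([301, 467, 446]) cube([258, 57, 23]);
translate([301, 467, 698]) cube([258, 57, 23]);
translate([301, 467, 950]) cube([258, 57, 23]);
translate([301, 467, 1202]) cube([258, 57, 23]);
translate([301, 467, 1454]) cube([258, 57, 23]);
translate([301, 467, 1706]) cube([258, 57, 23]);
translate([301, 467, 1958]) cube([258, 57, 23]);


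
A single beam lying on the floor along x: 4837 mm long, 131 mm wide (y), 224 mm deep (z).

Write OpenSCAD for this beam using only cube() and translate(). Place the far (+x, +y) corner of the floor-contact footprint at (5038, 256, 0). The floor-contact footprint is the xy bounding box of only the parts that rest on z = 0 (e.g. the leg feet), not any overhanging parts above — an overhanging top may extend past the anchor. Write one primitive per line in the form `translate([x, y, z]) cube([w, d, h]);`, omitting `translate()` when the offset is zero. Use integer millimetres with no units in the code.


translate([201, 125, 0]) cube([4837, 131, 224]);


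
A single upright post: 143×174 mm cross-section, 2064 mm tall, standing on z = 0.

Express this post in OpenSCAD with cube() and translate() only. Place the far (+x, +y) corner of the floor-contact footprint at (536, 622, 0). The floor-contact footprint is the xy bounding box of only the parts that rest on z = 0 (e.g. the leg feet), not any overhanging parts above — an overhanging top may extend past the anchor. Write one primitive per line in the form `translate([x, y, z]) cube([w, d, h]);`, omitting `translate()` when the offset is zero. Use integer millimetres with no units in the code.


translate([393, 448, 0]) cube([143, 174, 2064]);


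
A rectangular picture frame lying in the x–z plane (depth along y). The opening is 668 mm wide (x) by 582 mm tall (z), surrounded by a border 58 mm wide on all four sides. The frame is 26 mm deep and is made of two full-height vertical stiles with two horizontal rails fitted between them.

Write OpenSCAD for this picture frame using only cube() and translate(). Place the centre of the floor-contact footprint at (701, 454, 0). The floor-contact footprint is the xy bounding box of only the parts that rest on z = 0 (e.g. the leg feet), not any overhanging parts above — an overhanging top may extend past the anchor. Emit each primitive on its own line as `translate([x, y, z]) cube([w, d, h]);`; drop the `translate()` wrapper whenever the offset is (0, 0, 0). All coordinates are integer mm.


translate([309, 441, 0]) cube([58, 26, 698]);
translate([1035, 441, 0]) cube([58, 26, 698]);
translate([367, 441, 0]) cube([668, 26, 58]);
translate([367, 441, 640]) cube([668, 26, 58]);


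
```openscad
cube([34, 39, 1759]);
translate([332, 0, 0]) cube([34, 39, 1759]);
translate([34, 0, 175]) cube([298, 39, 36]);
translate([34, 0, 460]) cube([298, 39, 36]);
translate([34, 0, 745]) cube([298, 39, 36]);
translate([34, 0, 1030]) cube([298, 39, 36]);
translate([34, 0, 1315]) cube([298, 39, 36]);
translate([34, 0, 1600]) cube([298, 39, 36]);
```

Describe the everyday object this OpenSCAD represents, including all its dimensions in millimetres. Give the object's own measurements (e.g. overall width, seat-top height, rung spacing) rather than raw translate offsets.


A straight ladder. Two 34×39 mm vertical rails, 1759 mm tall, stand 366 mm apart (outside-to-outside) with their front faces coplanar on the −y side. 6 rungs, each 39 mm deep and 36 mm tall, span between the inner faces of the rails, front faces flush with the rails. The lowest rung's underside is at z = 175 mm and rungs are spaced 285 mm apart (underside to underside).


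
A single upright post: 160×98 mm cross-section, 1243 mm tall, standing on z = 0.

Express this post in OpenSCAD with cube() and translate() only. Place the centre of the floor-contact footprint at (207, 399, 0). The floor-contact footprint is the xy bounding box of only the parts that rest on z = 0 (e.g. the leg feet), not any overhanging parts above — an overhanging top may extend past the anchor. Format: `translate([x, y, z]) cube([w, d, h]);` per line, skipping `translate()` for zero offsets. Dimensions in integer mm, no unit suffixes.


translate([127, 350, 0]) cube([160, 98, 1243]);


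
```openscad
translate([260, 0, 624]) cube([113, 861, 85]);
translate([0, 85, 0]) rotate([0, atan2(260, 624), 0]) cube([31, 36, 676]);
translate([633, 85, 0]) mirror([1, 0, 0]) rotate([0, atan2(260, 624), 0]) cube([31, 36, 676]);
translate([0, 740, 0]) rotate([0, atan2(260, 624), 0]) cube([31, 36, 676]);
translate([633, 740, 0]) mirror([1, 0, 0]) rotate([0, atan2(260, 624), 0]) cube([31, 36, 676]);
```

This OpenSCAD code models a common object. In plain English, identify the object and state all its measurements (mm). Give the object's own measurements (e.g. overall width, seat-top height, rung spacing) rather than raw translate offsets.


A sawhorse. A 113×861×85 mm beam (x, y, z) sits on two A-frame leg pairs. Each pair is two raked legs of 31×36 mm section (36 mm along y) splaying symmetrically in x. Each leg rises 624 mm vertically over 260 mm of horizontal reach and is 676 mm long along its own axis. Every leg's outer bottom edge rests on the floor and its outer top edge meets a bottom edge of the beam — the left legs (tilting toward +x) meet the beam's −x bottom edge, the right legs (their mirror images, tilting toward −x) meet its +x bottom edge — so the leg tops tuck under the beam, the beam's underside is 624 mm above the floor, and the feet are 633 mm apart outside-to-outside with the beam centred between them. The two leg pairs are set in 85 mm from either end of the beam.


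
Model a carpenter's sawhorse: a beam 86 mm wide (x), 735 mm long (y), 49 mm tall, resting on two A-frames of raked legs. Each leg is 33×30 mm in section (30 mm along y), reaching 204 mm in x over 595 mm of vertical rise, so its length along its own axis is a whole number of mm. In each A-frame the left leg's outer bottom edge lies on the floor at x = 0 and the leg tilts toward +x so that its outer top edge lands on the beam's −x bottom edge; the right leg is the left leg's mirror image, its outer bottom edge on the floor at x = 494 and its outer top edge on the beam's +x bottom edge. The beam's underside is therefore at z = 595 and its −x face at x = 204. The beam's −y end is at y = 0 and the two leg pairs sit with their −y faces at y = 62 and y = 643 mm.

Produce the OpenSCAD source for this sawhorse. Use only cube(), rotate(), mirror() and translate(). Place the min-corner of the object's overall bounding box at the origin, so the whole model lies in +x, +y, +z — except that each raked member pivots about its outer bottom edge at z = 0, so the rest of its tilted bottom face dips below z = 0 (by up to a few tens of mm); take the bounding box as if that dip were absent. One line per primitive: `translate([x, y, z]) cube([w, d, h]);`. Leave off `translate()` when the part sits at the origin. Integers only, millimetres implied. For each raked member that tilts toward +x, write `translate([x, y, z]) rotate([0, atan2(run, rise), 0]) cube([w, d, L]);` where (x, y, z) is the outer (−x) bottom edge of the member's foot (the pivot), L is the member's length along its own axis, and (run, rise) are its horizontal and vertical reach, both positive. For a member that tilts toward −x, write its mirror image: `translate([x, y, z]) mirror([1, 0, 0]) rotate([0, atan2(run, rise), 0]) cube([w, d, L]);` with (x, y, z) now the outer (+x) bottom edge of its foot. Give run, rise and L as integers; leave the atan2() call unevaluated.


translate([204, 0, 595]) cube([86, 735, 49]);
translate([0, 62, 0]) rotate([0, atan2(204, 595), 0]) cube([33, 30, 629]);
translate([494, 62, 0]) mirror([1, 0, 0]) rotate([0, atan2(204, 595), 0]) cube([33, 30, 629]);
translate([0, 643, 0]) rotate([0, atan2(204, 595), 0]) cube([33, 30, 629]);
translate([494, 643, 0]) mirror([1, 0, 0]) rotate([0, atan2(204, 595), 0]) cube([33, 30, 629]);


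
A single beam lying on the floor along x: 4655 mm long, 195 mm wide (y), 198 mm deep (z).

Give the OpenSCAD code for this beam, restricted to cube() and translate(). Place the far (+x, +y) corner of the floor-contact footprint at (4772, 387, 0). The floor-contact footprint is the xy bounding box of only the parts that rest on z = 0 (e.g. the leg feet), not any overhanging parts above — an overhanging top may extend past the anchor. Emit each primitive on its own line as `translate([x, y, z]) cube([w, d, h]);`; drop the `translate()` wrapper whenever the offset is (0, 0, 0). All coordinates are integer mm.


translate([117, 192, 0]) cube([4655, 195, 198]);


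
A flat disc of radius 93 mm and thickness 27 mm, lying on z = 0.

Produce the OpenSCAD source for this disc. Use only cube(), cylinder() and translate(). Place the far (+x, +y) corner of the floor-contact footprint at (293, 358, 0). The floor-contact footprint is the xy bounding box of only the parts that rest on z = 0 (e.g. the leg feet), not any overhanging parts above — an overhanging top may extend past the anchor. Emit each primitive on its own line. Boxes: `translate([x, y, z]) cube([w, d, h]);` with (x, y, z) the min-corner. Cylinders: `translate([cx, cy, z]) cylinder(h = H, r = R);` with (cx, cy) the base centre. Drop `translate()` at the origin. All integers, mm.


translate([200, 265, 0]) cylinder(h = 27, r = 93);


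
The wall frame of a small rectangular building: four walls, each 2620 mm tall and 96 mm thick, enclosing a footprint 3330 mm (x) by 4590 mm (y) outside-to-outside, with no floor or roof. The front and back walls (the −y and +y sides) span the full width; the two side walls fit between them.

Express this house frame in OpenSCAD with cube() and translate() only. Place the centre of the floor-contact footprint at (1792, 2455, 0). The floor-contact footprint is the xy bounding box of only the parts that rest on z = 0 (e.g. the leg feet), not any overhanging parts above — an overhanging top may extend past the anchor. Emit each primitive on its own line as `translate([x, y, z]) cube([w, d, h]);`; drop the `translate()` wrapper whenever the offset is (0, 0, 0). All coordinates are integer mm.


translate([127, 160, 0]) cube([3330, 96, 2620]);
translate([127, 4654, 0]) cube([3330, 96, 2620]);
translate([127, 256, 0]) cube([96, 4398, 2620]);
translate([3361, 256, 0]) cube([96, 4398, 2620]);


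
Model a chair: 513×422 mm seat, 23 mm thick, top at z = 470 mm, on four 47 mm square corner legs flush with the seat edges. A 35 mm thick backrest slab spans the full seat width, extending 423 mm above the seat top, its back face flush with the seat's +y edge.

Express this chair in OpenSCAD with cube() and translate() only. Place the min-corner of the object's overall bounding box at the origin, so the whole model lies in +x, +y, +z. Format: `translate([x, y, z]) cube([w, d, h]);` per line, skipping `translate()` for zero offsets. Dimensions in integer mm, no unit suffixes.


translate([0, 0, 447]) cube([513, 422, 23]);
cube([47, 47, 447]);
translate([466, 0, 0]) cube([47, 47, 447]);
translate([0, 375, 0]) cube([47, 47, 447]);
translate([466, 375, 0]) cube([47, 47, 447]);
translate([0, 387, 470]) cube([513, 35, 423]);


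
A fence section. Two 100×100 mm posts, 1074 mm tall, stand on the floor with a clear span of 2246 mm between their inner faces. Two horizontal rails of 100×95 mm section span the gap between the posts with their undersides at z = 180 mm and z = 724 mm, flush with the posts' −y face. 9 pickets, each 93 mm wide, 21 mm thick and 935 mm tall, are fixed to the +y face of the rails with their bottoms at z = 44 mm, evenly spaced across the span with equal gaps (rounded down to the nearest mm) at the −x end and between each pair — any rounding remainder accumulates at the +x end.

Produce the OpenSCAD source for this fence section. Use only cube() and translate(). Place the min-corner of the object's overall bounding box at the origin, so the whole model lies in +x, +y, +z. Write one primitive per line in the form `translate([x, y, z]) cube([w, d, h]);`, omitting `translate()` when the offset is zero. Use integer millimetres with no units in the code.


cube([100, 100, 1074]);
translate([2346, 0, 0]) cube([100, 100, 1074]);
translate([100, 0, 180]) cube([2246, 100, 95]);
translate([100, 0, 724]) cube([2246, 100, 95]);
translate([240, 100, 44]) cube([93, 21, 935]);
translate([473, 100, 44]) cube([93, 21, 935]);
translate([706, 100, 44]) cube([93, 21, 935]);
translate([939, 100, 44]) cube([93, 21, 935]);
translate([1172, 100, 44]) cube([93, 21, 935]);
translate([1405, 100, 44]) cube([93, 21, 935]);
translate([1638, 100, 44]) cube([93, 21, 935]);
translate([1871, 100, 44]) cube([93, 21, 935]);
translate([2104, 100, 44]) cube([93, 21, 935]);


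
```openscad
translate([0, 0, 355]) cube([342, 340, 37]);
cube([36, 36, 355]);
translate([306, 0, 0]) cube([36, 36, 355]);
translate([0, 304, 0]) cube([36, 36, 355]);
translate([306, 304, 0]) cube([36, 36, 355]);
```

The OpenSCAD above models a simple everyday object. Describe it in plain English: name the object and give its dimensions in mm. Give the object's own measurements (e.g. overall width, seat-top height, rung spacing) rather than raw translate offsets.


A four-legged stool. The seat is a 342×340×37 mm slab whose top surface is at z = 392 mm; four square legs, each 36×36 mm in cross-section, run from the floor (z = 0) to the underside of the seat, each flush with a corner of the seat.
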